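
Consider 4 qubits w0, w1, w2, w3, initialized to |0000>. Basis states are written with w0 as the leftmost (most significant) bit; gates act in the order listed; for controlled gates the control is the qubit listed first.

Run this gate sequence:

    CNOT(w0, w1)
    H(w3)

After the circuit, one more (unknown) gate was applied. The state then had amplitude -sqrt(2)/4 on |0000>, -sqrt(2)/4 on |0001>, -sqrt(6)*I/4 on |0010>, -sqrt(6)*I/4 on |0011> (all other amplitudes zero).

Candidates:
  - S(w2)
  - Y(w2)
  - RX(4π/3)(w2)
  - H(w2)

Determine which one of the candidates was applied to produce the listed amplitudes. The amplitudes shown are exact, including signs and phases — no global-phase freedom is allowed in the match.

It was RX(4π/3)(w2) that produced the state shown.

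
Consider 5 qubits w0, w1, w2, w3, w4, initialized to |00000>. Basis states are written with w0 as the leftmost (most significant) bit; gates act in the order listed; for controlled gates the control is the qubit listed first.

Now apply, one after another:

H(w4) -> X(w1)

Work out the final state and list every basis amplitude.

After the circuit, the state carries amplitude sqrt(2)/2 on |01000>, sqrt(2)/2 on |01001>, and 0 on every other basis state.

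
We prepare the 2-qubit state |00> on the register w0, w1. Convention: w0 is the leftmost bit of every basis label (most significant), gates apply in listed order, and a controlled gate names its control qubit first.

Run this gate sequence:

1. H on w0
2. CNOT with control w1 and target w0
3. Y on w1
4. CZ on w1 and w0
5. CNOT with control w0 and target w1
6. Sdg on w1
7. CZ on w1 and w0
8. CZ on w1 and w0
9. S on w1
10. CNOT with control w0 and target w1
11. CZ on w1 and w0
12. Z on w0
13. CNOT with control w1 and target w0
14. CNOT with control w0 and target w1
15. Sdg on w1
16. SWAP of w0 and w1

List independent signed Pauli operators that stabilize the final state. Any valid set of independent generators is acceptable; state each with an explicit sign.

The stabilizer group can be generated by -XY, -ZZ, among other valid generating sets. Key observation: steps 4-11 multiply out to the identity, so the circuit reduces to the remaining gates.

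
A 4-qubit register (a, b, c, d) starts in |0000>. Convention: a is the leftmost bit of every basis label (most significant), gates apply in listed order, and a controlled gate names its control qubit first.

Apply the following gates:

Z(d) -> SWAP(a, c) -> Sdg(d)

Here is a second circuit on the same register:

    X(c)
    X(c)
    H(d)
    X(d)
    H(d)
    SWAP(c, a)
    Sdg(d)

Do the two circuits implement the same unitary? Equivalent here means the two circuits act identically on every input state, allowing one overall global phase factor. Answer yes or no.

Yes: on every input state the two circuits agree up to one overall phase factor.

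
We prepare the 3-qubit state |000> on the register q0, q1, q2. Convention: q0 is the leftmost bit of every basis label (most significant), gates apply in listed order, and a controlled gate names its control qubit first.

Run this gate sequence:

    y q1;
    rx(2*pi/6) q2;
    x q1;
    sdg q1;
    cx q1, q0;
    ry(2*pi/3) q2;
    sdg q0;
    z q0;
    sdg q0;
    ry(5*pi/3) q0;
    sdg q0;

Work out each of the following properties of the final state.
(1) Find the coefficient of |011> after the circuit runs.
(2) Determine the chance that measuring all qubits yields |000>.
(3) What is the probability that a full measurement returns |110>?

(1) |011> carries amplitude 0 in the final state.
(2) Outcome |000> occurs with probability 9/32.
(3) The probability of measuring |110> is 0.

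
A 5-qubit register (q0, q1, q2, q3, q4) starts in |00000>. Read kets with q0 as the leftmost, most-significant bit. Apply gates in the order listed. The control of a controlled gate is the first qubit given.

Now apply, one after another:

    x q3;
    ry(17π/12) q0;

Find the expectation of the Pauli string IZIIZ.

The expectation value of IZIIZ is 1.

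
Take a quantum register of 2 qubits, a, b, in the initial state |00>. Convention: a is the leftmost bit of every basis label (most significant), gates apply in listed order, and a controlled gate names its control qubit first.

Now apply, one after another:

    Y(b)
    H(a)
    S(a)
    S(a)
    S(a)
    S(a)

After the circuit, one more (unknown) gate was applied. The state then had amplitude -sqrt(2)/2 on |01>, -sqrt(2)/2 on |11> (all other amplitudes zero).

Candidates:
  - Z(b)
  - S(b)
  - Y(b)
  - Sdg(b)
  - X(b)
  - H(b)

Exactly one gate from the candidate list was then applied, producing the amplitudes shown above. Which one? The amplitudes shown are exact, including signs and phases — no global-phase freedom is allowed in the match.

It was S(b) that produced the state shown.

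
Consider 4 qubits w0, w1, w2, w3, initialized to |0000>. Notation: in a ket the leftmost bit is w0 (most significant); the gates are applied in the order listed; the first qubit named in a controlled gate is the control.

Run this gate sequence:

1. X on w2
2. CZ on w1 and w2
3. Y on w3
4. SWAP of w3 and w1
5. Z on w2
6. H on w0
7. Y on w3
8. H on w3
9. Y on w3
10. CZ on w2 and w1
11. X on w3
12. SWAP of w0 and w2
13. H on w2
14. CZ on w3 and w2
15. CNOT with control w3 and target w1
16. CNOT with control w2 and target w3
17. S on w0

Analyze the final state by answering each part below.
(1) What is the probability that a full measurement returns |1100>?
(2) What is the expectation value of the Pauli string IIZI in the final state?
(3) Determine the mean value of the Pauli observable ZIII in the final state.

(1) A full measurement returns |1100> with probability 1/2.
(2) The expectation value of IIZI is 1.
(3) The expectation value of ZIII is -1.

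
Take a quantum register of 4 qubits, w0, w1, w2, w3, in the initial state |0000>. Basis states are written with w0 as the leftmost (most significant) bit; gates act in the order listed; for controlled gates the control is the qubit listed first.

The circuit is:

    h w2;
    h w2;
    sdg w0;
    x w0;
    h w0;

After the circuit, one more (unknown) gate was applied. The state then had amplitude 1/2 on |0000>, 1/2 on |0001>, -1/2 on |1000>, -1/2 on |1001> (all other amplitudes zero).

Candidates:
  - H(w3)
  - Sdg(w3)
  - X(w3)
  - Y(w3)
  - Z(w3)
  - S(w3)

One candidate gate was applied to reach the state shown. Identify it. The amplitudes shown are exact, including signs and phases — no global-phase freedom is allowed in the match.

It was H(w3) that produced the state shown. Key observation: gates 1-2 undo each other exactly, leaving only the rest of the circuit to track.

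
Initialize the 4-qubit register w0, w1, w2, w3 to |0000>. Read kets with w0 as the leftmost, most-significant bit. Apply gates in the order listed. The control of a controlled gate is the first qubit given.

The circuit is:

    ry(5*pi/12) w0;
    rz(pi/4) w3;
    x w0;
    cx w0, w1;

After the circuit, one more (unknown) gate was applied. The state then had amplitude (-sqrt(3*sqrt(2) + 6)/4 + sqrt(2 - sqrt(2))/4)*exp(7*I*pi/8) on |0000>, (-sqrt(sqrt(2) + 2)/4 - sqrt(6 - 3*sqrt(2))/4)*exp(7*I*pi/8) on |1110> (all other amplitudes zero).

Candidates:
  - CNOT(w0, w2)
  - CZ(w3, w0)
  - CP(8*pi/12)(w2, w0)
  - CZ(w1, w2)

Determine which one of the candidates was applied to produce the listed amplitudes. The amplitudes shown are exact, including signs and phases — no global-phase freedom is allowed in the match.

The applied gate was CNOT(w0, w2).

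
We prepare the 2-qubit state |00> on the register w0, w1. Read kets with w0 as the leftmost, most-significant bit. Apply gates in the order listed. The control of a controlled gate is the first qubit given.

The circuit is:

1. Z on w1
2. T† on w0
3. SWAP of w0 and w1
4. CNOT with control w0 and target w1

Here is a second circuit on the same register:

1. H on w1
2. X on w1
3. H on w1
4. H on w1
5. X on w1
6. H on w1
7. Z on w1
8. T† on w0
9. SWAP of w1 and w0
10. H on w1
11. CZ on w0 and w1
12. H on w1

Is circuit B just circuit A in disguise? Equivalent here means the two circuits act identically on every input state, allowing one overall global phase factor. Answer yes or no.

Yes: on every input state the two circuits agree up to one overall phase factor.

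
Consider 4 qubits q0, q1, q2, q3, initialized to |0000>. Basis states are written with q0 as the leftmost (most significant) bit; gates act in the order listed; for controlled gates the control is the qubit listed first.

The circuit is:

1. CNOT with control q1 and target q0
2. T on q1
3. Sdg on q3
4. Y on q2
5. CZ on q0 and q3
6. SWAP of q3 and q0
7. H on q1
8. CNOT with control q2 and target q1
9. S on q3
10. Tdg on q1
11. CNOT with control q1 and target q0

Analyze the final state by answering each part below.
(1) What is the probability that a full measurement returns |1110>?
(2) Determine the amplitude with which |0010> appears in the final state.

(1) The probability of measuring |1110> is 1/2.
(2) The amplitude on |0010> is sqrt(2)*I/2.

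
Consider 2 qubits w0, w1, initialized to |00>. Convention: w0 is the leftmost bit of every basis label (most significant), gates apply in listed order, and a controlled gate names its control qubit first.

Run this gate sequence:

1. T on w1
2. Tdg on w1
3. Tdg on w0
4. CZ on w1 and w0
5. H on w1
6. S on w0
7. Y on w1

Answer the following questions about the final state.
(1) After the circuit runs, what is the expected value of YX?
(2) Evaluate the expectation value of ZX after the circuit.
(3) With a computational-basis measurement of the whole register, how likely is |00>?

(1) The observable YX averages to 0.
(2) In the final state, ZX has expectation -1.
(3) A full measurement returns |00> with probability 1/2.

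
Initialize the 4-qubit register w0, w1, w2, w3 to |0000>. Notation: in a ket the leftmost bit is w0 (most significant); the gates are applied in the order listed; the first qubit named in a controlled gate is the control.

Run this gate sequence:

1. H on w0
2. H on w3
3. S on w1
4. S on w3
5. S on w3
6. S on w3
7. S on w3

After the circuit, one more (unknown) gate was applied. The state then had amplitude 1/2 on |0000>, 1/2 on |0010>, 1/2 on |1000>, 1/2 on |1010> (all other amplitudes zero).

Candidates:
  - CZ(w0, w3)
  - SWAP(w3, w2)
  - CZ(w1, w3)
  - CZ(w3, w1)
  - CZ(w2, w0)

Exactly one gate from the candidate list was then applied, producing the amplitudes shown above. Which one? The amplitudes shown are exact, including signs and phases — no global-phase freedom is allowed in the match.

The unique candidate consistent with the amplitudes is SWAP(w3, w2). Key observation: the block from step 4 through step 7 cancels to the identity and can be dropped.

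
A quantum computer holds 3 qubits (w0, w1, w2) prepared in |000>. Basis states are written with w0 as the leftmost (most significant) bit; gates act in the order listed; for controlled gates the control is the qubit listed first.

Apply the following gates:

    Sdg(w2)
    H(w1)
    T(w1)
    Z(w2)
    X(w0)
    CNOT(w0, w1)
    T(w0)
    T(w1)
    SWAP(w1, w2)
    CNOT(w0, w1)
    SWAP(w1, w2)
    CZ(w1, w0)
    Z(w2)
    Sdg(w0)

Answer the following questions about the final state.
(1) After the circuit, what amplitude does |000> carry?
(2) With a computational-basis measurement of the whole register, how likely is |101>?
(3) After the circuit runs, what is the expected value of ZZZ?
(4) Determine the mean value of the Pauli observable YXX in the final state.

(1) The amplitude on |000> is 0.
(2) Outcome |101> occurs with probability 1/2.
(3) In the final state, ZZZ has expectation 0.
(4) The observable YXX averages to 0.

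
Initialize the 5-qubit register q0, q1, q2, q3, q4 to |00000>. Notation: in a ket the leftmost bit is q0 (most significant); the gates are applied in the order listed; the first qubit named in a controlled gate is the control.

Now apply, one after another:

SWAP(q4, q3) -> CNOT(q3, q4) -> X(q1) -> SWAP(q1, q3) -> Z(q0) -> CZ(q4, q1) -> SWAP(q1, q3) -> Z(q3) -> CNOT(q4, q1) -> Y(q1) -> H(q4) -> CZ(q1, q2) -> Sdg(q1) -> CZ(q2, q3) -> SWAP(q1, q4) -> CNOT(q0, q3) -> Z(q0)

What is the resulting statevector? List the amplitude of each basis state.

The resulting statevector has amplitude -sqrt(2)*I/2 on |00000>, -sqrt(2)*I/2 on |01000>, and 0 on every other basis state.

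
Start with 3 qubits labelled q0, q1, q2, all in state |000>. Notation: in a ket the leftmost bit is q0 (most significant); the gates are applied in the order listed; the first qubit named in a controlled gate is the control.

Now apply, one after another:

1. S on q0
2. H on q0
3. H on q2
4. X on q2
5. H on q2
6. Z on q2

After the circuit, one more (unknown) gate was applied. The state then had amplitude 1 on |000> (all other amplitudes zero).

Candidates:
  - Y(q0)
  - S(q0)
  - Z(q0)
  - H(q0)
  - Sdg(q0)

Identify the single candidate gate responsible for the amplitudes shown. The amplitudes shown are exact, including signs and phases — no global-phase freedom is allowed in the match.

It was H(q0) that produced the state shown.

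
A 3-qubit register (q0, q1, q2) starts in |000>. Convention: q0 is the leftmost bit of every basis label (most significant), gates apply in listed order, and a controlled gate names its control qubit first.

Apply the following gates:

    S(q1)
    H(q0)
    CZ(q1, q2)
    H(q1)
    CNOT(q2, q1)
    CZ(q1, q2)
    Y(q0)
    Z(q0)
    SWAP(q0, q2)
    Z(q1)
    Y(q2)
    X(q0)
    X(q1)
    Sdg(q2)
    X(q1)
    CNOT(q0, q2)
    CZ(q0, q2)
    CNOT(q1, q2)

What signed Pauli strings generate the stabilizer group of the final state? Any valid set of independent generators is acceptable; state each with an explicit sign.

The stabilizer group can be generated by -IYZ, +IZY, -ZII, among other valid generating sets.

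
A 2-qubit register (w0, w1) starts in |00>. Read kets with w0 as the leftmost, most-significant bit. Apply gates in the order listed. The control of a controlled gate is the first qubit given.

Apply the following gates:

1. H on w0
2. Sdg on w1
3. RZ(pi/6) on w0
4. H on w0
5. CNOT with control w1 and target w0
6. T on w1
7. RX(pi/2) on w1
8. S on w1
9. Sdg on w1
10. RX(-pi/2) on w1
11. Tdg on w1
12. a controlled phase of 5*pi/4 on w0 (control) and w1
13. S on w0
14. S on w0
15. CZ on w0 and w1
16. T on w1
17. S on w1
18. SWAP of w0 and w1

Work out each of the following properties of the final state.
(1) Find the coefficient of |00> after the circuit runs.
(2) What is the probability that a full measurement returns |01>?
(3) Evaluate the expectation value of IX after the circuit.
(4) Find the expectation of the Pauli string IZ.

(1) |00> carries amplitude sqrt(2)/4 + sqrt(6)/4 in the final state. Key observation: the block from step 6 through step 11 cancels to the identity and can be dropped.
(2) The probability of measuring |01> is 1/2 - sqrt(3)/4.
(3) The observable IX averages to 0.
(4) The observable IZ averages to sqrt(3)/2.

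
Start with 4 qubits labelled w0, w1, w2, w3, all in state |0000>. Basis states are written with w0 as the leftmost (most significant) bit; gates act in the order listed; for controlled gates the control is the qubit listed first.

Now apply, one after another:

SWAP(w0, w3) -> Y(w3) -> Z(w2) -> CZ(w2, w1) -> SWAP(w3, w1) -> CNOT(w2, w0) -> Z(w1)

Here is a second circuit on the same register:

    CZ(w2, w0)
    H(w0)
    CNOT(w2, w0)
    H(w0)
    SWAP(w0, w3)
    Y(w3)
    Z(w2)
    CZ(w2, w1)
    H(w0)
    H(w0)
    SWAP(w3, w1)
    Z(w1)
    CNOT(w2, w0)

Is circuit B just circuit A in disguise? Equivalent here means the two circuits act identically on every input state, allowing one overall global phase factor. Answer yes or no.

Yes, they are equivalent — the unitaries differ by at most a global phase.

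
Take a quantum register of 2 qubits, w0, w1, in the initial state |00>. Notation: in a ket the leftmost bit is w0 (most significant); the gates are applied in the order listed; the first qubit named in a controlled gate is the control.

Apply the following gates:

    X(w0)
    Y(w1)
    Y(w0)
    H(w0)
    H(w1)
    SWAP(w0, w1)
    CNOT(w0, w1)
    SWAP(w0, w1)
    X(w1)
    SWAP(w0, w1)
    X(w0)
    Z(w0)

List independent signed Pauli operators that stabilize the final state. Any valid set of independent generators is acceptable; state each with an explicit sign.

One valid set of independent stabilizer generators is +XI, +IX (any independent generating set of the same group is equally correct).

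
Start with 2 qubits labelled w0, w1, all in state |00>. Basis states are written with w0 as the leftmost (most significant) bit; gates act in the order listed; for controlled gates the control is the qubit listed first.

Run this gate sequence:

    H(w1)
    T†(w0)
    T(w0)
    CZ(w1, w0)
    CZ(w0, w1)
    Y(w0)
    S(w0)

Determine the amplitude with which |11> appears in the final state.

The final state's coefficient on |11> equals -sqrt(2)/2.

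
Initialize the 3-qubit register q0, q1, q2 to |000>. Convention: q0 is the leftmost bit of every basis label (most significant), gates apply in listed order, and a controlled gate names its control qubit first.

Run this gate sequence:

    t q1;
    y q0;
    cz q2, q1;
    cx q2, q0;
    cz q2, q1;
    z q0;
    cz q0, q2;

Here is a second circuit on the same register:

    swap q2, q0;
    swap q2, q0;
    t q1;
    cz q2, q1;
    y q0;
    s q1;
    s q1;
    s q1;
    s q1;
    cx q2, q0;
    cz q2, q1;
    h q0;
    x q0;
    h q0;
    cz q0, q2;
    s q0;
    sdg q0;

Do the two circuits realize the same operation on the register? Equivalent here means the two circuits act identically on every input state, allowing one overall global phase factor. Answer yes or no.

Yes, they are equivalent — the unitaries differ by at most a global phase.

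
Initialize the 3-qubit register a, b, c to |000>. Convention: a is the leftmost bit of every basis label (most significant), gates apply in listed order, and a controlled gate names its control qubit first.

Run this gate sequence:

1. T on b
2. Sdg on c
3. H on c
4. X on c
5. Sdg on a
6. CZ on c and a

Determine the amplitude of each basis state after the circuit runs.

The resulting statevector has amplitude sqrt(2)/2 on |000>, sqrt(2)/2 on |001>, and 0 on every other basis state.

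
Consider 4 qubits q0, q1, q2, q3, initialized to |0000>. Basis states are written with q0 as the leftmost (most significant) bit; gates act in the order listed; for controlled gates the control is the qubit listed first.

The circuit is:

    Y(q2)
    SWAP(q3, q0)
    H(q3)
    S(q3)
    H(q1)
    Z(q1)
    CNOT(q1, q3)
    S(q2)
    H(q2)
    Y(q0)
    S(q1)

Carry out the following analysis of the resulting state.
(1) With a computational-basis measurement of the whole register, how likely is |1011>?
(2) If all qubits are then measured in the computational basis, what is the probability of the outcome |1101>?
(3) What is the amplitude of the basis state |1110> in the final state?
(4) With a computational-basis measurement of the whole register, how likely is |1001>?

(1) The probability of measuring |1011> is 1/8.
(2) Outcome |1101> occurs with probability 1/8.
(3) The final state's coefficient on |1110> equals sqrt(2)*I/4.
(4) The probability of measuring |1001> is 1/8.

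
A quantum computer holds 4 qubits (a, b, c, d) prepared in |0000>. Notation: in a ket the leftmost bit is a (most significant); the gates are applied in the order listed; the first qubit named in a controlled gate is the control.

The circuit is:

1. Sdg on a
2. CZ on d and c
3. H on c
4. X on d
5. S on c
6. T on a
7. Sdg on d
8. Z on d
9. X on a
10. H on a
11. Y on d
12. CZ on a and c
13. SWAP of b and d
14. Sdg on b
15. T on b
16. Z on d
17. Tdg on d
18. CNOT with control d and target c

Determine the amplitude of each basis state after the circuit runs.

The resulting statevector has amplitude 1/2 on |0000>, I/2 on |0010>, -1/2 on |1000>, I/2 on |1010>, and 0 on every other basis state.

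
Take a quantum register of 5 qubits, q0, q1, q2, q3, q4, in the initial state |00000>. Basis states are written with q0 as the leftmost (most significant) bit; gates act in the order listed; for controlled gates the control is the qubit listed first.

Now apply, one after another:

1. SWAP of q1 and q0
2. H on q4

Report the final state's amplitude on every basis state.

The resulting statevector has amplitude sqrt(2)/2 on |00000>, sqrt(2)/2 on |00001>, and 0 on every other basis state.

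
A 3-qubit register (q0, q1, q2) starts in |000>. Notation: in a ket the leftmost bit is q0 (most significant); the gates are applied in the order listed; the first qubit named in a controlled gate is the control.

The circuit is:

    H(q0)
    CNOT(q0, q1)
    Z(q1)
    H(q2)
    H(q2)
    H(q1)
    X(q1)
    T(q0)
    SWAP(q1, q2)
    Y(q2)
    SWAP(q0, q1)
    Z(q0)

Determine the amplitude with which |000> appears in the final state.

The amplitude on |000> is -I/2.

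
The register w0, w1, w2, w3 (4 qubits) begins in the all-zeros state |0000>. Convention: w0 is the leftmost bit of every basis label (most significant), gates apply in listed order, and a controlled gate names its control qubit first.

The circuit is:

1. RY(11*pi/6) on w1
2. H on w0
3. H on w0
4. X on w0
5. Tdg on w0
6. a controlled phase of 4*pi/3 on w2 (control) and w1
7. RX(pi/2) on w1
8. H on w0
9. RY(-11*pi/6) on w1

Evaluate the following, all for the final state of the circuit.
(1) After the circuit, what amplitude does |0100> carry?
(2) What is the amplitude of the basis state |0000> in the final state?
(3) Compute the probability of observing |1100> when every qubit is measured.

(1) |0100> carries amplitude -sqrt(3)*exp(I*pi/4)/4 in the final state.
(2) |0000> carries amplitude (-2 - I)*exp(3*I*pi/4)/4 in the final state.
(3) The probability of measuring |1100> is 3/16.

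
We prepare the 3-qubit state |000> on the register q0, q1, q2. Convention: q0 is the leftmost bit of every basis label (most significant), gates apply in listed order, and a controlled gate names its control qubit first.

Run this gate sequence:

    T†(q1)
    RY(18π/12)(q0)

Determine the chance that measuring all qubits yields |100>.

A full measurement returns |100> with probability 1/2.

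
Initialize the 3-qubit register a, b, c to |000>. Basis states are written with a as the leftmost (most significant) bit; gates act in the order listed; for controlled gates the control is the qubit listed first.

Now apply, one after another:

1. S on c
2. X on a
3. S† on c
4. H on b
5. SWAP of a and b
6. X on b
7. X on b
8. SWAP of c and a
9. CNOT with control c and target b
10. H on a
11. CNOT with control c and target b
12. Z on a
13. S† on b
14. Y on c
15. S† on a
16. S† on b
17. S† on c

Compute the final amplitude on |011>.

|011> carries amplitude -1/2 in the final state.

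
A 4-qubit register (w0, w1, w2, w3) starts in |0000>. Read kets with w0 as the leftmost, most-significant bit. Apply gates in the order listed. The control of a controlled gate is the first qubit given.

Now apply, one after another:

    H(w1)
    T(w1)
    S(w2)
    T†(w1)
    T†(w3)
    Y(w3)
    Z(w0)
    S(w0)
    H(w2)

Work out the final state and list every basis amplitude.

The resulting statevector has amplitude I/2 on |0001>, I/2 on |0011>, I/2 on |0101>, I/2 on |0111>, and 0 on every other basis state.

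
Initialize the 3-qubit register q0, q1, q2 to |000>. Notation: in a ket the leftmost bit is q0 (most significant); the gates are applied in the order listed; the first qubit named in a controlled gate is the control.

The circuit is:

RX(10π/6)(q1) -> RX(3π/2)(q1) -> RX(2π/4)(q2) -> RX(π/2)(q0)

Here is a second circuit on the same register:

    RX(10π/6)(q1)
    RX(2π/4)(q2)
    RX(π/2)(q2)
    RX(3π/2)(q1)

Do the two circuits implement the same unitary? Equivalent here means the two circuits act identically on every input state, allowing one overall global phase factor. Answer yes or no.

No — the two circuits implement different unitaries, even allowing a global phase.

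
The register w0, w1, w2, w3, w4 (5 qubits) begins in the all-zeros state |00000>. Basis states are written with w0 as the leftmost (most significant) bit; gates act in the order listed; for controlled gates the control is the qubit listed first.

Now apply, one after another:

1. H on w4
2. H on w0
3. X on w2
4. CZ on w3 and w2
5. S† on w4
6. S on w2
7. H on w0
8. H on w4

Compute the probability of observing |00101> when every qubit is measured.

The probability of measuring |00101> is 1/2.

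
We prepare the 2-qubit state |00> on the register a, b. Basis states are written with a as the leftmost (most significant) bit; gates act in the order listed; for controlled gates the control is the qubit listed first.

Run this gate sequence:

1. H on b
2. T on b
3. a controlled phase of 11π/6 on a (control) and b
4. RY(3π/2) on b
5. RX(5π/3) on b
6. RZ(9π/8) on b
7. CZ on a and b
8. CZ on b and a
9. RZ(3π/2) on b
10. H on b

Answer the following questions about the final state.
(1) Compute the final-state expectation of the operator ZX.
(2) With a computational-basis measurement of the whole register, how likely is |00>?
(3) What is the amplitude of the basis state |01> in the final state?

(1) In the final state, ZX has expectation -sqrt(6)/4 + sqrt(2)/4.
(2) Outcome |00> occurs with probability -sqrt(3*sqrt(2) + 6)/16 - sqrt(sqrt(2) + 2)/16 - sqrt(6 - 3*sqrt(2))/16 - sqrt(2 - sqrt(2))/16 + 1/2.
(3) |01> carries amplitude sqrt(6)*exp(-11*I*pi/16)/8 + sqrt(2)*I*exp(15*I*pi/16)/8 - sqrt(2)*I*exp(-7*I*pi/16)/8 + sqrt(6)*exp(15*I*pi/16)/8 - sqrt(2)*I*exp(-11*I*pi/16)/8 - sqrt(2)*I*exp(11*I*pi/16)/8 + sqrt(6)*exp(11*I*pi/16)/8 - sqrt(6)*exp(-7*I*pi/16)/8 in the final state.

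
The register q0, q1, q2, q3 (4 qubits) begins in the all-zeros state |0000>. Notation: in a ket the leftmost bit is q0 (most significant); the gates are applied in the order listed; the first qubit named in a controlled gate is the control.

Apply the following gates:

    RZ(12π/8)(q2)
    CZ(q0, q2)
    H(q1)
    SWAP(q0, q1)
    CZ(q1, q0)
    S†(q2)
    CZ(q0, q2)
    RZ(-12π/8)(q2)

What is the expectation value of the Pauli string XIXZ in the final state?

In the final state, XIXZ has expectation 0.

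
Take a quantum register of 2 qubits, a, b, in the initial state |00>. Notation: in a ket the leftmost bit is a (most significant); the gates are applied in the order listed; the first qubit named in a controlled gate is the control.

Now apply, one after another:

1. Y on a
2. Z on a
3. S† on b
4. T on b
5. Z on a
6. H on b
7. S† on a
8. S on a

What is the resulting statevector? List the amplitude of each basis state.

The final amplitudes are 0 on |00>, 0 on |01>, sqrt(2)*I/2 on |10>, sqrt(2)*I/2 on |11>.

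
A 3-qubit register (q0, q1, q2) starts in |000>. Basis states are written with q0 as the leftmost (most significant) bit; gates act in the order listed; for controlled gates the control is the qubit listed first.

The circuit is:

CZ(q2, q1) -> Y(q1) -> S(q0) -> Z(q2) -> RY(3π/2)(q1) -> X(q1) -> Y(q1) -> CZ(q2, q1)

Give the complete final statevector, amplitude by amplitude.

The resulting statevector has amplitude -sqrt(2)/2 on |000>, sqrt(2)/2 on |010>, and 0 on every other basis state.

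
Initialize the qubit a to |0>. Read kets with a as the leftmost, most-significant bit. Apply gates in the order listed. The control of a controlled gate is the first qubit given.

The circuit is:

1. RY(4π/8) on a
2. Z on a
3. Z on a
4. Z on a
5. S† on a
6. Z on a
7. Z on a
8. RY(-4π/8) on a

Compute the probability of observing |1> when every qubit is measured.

The probability of measuring |1> is 1/2.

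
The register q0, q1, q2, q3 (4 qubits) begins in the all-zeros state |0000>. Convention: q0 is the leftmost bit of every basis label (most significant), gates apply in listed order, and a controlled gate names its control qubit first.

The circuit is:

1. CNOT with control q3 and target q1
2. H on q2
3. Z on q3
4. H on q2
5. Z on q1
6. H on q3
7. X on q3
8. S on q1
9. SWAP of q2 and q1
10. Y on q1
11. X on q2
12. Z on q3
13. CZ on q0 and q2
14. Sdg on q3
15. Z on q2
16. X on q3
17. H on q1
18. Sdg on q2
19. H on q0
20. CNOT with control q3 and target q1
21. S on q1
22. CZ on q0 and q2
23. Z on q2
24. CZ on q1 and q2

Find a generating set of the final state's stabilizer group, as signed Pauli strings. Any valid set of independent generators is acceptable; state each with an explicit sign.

The stabilizer group can be generated by -XIII, +IYII, +IIIY, -IIZI, among other valid generating sets.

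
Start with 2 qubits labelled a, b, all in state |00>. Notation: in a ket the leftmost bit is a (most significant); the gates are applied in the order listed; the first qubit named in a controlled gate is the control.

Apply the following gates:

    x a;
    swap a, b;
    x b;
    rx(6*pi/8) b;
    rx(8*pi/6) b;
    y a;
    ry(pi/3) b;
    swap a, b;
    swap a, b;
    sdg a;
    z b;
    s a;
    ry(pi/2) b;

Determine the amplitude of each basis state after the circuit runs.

The resulting statevector has amplitude 0 on |00>, 0 on |01>, -sqrt(6*sqrt(2) + 12)/16 - sqrt(12 - 6*sqrt(2))/16 + sqrt(2*sqrt(2) + 4)/16 + 3*sqrt(4 - 2*sqrt(2))/16 - 3*I*sqrt(2*sqrt(2) + 4)/16 - I*sqrt(6*sqrt(2) + 12)/16 - I*sqrt(12 - 6*sqrt(2))/16 - I*sqrt(4 - 2*sqrt(2))/16 on |10>, -3*sqrt(4 - 2*sqrt(2))/16 - sqrt(12 - 6*sqrt(2))/16 + sqrt(2*sqrt(2) + 4)/16 + sqrt(6*sqrt(2) + 12)/16 - 3*I*sqrt(2*sqrt(2) + 4)/16 - I*sqrt(12 - 6*sqrt(2))/16 + I*sqrt(4 - 2*sqrt(2))/16 + I*sqrt(6*sqrt(2) + 12)/16 on |11>. Key observation: steps 8-9 multiply out to the identity, so the circuit reduces to the remaining gates.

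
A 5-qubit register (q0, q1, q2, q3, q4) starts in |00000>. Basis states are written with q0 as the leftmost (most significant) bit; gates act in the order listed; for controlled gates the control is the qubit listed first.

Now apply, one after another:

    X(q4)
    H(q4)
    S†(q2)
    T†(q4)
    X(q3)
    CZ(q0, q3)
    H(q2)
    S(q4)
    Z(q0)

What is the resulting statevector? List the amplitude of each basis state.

After the circuit, the state carries amplitude 1/2 on |00010>, -exp(I*pi/4)/2 on |00011>, 1/2 on |00110>, -exp(I*pi/4)/2 on |00111>, and 0 on every other basis state.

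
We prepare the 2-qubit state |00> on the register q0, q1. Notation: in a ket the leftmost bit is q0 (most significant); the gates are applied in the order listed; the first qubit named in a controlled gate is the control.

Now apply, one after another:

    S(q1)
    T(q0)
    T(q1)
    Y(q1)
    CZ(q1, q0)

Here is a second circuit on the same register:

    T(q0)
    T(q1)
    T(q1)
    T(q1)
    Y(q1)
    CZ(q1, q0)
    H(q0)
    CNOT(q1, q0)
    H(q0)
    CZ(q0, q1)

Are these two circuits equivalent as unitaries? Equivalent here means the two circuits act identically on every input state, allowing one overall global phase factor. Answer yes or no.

Yes — the two circuits implement the same unitary up to a global phase.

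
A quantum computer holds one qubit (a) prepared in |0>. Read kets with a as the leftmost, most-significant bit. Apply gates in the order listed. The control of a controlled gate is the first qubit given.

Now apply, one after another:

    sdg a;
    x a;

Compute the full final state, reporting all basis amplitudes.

The final amplitudes are 0 on |0>, 1 on |1>.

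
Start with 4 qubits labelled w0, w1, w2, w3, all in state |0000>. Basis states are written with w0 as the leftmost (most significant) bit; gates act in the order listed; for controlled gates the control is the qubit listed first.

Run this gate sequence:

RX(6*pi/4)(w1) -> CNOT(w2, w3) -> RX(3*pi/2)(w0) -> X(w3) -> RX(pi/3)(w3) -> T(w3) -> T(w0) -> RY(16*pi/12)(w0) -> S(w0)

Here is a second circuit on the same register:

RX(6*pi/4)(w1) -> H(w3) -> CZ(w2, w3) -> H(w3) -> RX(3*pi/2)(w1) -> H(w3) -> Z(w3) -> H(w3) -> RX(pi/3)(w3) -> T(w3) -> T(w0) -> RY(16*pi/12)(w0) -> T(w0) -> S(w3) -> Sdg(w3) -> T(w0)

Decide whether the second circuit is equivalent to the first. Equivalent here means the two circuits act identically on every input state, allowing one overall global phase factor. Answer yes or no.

No, they are not equivalent — no single phase factor reconciles the two unitaries.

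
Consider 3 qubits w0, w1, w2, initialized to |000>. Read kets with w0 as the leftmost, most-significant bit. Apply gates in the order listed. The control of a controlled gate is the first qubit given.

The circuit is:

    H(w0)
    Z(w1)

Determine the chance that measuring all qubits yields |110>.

The probability of measuring |110> is 0.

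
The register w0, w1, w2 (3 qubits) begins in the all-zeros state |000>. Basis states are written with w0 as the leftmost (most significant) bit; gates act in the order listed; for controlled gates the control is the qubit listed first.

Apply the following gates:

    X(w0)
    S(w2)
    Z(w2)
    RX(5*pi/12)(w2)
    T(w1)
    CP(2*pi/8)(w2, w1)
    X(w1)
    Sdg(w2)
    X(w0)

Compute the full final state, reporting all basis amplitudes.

The final amplitudes are sqrt(6 - 3*sqrt(2))/4 + sqrt(sqrt(2) + 2)/4 on |010>, -sqrt(3*sqrt(2) + 6)/4 + sqrt(2 - sqrt(2))/4 on |011>, and 0 on every other basis state.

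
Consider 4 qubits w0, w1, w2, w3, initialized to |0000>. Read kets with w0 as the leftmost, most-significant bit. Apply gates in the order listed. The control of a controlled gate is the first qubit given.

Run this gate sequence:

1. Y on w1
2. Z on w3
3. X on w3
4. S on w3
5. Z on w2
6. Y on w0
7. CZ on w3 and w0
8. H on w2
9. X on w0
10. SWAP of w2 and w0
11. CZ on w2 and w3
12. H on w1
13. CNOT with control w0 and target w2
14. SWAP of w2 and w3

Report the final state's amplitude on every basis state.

The resulting statevector has amplitude I/2 on |0010>, -I/2 on |0110>, I/2 on |1011>, -I/2 on |1111>, and 0 on every other basis state.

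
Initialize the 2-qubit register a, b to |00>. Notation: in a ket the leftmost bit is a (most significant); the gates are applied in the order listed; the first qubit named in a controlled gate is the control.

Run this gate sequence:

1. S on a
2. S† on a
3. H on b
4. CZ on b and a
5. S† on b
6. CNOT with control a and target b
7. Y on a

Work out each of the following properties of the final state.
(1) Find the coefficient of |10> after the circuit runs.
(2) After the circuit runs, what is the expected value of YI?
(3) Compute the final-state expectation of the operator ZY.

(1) The final state's coefficient on |10> equals sqrt(2)*I/2. Key observation: steps 1-2 multiply out to the identity, so the circuit reduces to the remaining gates.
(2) In the final state, YI has expectation 0.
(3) In the final state, ZY has expectation 1.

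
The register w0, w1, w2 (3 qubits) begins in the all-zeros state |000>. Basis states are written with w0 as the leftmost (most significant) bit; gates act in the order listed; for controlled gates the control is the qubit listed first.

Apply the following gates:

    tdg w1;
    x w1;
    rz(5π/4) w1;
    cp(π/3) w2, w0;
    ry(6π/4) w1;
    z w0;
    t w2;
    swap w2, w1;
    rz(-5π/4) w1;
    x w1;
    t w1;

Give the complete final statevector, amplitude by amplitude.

The resulting statevector has amplitude sqrt(2)*I/2 on |010>, sqrt(2)*I/2 on |011>, and 0 on every other basis state.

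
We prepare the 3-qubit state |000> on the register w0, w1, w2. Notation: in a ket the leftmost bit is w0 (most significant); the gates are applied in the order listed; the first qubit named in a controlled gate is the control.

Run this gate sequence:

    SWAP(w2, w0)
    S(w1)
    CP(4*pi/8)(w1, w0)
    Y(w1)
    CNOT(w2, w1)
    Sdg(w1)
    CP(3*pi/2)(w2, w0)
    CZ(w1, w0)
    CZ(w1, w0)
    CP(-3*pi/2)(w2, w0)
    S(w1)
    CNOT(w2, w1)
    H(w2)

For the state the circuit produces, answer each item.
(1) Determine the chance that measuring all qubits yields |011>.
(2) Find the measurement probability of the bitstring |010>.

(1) Outcome |011> occurs with probability 1/2. Key observation: steps 5-12 multiply out to the identity, so the circuit reduces to the remaining gates.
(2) Outcome |010> occurs with probability 1/2.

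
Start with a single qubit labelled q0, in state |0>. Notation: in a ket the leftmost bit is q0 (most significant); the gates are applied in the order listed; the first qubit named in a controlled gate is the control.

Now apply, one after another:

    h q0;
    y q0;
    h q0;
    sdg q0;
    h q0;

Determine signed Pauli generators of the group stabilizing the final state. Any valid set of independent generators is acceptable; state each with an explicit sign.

The stabilizer group can be generated by -X, among other valid generating sets.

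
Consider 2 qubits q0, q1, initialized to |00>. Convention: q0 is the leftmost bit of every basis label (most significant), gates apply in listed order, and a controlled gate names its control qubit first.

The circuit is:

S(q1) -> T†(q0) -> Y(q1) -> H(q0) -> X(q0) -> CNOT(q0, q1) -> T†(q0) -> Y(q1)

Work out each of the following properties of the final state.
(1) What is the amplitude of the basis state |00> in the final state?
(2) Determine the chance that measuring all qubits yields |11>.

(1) The final state's coefficient on |00> equals sqrt(2)/2.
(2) The probability of measuring |11> is 1/2.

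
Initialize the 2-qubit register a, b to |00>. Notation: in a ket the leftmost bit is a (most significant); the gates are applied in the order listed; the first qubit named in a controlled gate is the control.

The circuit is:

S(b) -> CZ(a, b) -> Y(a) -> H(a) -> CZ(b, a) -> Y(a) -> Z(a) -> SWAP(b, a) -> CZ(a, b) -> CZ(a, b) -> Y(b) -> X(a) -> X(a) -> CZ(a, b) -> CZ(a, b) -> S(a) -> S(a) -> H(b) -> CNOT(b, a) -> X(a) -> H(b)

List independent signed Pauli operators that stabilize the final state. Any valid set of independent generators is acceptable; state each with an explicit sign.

The stabilizer group can be generated by +IX, -ZI, among other valid generating sets. Key observation: gates 12-13 undo each other exactly, leaving only the rest of the circuit to track.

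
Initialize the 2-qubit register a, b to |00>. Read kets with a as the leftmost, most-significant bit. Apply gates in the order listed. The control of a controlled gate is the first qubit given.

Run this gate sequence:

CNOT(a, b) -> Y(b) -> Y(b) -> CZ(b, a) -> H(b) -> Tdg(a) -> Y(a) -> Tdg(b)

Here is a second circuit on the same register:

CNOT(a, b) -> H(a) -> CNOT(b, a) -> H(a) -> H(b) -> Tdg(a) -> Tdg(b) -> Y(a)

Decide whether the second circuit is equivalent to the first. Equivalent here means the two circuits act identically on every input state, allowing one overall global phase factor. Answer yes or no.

Yes, they are equivalent — the unitaries differ by at most a global phase.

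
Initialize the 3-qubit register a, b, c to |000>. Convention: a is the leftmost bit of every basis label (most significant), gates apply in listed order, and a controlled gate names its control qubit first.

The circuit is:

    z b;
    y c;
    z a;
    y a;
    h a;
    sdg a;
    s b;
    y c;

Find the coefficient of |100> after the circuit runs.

The amplitude on |100> is -sqrt(2)/2.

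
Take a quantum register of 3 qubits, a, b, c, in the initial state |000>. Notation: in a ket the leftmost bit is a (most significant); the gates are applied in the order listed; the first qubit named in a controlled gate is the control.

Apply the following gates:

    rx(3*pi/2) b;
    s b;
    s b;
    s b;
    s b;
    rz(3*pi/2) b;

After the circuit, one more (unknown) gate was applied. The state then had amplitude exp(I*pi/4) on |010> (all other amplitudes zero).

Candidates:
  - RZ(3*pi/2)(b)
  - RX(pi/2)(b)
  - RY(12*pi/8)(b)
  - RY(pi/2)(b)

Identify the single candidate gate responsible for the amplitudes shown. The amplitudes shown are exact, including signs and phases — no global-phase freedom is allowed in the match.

The applied gate was RY(pi/2)(b).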